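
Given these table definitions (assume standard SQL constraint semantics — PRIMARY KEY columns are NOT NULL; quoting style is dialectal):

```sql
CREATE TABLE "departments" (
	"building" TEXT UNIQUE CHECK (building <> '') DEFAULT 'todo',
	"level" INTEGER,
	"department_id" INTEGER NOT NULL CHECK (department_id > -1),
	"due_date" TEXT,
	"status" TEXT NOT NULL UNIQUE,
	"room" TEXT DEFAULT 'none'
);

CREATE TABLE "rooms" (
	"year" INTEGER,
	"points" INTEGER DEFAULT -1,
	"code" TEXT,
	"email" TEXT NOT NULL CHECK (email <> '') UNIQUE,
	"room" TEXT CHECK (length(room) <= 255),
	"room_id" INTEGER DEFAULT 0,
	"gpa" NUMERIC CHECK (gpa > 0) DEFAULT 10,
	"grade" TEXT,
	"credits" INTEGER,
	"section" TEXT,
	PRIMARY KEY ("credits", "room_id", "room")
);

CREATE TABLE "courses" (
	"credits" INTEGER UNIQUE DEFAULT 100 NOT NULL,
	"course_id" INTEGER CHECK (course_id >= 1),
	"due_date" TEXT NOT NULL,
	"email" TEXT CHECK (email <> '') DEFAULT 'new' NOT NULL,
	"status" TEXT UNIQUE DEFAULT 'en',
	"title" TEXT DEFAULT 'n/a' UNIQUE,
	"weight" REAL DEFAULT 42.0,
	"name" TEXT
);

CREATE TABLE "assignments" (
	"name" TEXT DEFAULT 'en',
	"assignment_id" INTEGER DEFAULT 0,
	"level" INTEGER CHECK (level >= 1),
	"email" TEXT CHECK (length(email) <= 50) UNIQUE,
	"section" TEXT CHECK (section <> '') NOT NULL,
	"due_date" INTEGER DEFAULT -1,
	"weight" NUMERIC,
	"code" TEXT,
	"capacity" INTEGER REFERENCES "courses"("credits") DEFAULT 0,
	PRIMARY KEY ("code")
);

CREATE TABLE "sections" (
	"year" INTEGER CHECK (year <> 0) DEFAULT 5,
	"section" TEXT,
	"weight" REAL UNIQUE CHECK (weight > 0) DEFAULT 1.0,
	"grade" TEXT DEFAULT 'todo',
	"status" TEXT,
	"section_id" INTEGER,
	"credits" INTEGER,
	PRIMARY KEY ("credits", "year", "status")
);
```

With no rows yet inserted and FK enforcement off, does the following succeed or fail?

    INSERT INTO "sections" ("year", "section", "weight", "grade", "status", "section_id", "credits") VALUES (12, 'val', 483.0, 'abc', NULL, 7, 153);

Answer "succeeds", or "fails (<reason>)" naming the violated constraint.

fails (NOT NULL on status)

status is explicitly set to NULL, but status is part of the PRIMARY KEY (implied NOT NULL).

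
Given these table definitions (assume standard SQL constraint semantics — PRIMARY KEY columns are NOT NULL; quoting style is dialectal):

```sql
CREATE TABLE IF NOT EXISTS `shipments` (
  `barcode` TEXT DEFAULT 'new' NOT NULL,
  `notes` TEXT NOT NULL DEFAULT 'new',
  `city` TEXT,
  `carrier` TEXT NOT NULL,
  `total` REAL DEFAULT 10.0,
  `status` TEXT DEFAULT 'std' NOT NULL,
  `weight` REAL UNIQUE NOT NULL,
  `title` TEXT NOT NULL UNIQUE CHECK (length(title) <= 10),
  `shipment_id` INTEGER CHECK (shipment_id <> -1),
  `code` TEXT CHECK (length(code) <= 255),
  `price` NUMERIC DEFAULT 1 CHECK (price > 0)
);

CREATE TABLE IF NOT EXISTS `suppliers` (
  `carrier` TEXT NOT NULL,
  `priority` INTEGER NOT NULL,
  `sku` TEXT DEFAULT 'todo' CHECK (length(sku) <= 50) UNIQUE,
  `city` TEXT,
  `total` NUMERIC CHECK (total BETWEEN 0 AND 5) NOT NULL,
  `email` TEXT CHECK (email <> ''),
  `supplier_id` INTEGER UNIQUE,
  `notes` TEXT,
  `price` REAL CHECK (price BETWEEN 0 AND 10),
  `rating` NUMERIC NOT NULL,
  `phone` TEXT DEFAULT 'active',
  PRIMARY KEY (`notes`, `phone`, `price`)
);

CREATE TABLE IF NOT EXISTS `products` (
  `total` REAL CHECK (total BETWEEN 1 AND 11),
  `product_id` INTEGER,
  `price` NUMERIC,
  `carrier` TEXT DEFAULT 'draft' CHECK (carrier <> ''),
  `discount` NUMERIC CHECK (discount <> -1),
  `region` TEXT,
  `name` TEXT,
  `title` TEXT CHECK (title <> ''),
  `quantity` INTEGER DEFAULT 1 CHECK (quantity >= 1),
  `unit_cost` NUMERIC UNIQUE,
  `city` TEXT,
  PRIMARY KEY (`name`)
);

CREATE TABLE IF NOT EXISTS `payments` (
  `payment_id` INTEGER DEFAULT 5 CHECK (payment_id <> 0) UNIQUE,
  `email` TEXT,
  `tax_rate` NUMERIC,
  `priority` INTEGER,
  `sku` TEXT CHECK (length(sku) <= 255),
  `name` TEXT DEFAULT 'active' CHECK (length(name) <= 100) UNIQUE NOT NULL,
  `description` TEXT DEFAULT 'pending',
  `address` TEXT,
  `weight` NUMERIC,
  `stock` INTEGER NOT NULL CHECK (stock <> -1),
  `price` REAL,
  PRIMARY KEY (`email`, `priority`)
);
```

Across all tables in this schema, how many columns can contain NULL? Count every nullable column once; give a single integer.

shipments: 5 nullable (city, total, shipment_id, code, price — PK none and explicit NOT NULL columns excluded).
suppliers: 4 nullable (sku, city, email, supplier_id — PK (notes, phone, price) and explicit NOT NULL columns excluded).
products: 10 nullable (total, product_id, price, carrier, discount, region, title, quantity, unit_cost, city — PK (name) and explicit NOT NULL columns excluded).
payments: 7 nullable (payment_id, tax_rate, sku, description, address, weight, price — PK (email, priority) and explicit NOT NULL columns excluded).
Total: 5 + 4 + 10 + 7 = 26.

26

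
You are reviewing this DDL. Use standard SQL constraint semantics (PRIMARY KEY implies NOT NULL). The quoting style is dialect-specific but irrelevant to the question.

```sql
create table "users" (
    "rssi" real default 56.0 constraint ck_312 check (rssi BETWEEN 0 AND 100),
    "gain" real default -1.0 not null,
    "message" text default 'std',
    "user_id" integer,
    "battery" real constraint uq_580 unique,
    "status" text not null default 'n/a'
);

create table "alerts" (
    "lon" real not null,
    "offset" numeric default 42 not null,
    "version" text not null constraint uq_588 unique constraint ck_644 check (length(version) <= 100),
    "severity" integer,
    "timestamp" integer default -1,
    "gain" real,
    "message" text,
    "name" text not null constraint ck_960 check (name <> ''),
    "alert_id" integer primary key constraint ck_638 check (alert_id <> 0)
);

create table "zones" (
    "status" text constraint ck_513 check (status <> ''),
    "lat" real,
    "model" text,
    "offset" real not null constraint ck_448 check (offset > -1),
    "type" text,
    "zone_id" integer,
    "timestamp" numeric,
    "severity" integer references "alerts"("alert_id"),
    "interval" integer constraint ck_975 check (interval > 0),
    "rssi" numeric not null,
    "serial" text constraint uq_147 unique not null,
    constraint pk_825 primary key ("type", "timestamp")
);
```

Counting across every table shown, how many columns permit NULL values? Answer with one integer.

14

users: 4 nullable (rssi, message, user_id, battery — PK none and explicit NOT NULL columns excluded).
alerts: 4 nullable (severity, timestamp, gain, message — PK (alert_id) and explicit NOT NULL columns excluded).
zones: 6 nullable (status, lat, model, zone_id, severity, interval — PK (type, timestamp) and explicit NOT NULL columns excluded).
Total: 4 + 4 + 6 = 14.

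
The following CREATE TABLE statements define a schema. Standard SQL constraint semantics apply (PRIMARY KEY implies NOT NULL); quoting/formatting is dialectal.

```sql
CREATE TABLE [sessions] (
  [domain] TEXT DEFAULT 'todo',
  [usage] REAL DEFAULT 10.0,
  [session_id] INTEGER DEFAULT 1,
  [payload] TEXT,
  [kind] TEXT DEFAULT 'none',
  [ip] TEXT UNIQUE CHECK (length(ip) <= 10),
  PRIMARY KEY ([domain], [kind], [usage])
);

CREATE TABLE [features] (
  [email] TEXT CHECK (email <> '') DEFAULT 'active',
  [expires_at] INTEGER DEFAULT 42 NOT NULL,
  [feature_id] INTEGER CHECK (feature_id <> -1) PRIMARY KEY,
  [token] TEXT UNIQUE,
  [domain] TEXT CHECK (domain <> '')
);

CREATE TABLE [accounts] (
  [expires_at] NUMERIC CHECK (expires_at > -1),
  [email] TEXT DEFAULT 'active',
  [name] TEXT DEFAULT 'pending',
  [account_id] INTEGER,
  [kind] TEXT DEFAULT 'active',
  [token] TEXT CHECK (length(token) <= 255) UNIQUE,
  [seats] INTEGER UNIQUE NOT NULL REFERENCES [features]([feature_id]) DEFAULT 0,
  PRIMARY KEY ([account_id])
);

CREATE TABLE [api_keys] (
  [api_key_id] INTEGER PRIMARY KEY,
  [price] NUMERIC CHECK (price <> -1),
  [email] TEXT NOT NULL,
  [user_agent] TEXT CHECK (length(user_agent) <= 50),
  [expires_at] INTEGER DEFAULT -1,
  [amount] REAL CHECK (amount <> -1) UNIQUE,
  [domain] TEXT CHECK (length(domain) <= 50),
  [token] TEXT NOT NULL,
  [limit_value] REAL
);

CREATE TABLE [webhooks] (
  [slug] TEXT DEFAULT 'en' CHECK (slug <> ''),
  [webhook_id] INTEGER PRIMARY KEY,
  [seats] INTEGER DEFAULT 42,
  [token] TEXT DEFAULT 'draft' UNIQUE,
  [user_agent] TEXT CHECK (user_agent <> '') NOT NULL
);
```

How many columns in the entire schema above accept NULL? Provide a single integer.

20

sessions: 3 nullable (session_id, payload, ip — PK (domain, kind, usage) and explicit NOT NULL columns excluded).
features: 3 nullable (email, token, domain — PK (feature_id) and explicit NOT NULL columns excluded).
accounts: 5 nullable (expires_at, email, name, kind, token — PK (account_id) and explicit NOT NULL columns excluded).
api_keys: 6 nullable (price, user_agent, expires_at, amount, domain, limit_value — PK (api_key_id) and explicit NOT NULL columns excluded).
webhooks: 3 nullable (slug, seats, token — PK (webhook_id) and explicit NOT NULL columns excluded).
Total: 3 + 3 + 5 + 6 + 3 = 20.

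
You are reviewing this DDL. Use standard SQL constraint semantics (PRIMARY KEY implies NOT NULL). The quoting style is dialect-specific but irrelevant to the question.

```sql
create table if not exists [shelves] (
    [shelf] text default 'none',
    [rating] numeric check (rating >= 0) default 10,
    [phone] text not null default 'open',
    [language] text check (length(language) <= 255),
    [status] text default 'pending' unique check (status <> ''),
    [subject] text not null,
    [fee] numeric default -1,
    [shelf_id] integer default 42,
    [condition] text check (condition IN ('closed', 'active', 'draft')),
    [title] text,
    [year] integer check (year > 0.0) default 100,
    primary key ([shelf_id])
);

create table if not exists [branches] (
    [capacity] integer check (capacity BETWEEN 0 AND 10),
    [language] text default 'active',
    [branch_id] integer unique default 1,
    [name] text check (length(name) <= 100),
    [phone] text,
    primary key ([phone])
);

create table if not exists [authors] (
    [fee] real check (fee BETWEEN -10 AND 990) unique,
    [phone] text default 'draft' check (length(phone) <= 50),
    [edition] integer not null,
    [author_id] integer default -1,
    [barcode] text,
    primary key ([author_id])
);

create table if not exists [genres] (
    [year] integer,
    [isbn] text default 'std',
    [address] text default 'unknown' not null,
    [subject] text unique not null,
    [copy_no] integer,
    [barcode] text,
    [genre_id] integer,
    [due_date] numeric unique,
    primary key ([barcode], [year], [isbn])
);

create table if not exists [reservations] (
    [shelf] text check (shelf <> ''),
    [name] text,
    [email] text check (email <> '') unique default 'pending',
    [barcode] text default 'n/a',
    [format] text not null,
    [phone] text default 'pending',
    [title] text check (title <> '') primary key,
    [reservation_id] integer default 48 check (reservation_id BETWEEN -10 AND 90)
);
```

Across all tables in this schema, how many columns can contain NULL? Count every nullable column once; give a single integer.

24

shelves: 8 nullable (shelf, rating, language, status, fee, condition, title, year — PK (shelf_id) and explicit NOT NULL columns excluded).
branches: 4 nullable (capacity, language, branch_id, name — PK (phone) and explicit NOT NULL columns excluded).
authors: 3 nullable (fee, phone, barcode — PK (author_id) and explicit NOT NULL columns excluded).
genres: 3 nullable (copy_no, genre_id, due_date — PK (barcode, year, isbn) and explicit NOT NULL columns excluded).
reservations: 6 nullable (shelf, name, email, barcode, phone, reservation_id — PK (title) and explicit NOT NULL columns excluded).
Total: 8 + 4 + 3 + 3 + 6 = 24.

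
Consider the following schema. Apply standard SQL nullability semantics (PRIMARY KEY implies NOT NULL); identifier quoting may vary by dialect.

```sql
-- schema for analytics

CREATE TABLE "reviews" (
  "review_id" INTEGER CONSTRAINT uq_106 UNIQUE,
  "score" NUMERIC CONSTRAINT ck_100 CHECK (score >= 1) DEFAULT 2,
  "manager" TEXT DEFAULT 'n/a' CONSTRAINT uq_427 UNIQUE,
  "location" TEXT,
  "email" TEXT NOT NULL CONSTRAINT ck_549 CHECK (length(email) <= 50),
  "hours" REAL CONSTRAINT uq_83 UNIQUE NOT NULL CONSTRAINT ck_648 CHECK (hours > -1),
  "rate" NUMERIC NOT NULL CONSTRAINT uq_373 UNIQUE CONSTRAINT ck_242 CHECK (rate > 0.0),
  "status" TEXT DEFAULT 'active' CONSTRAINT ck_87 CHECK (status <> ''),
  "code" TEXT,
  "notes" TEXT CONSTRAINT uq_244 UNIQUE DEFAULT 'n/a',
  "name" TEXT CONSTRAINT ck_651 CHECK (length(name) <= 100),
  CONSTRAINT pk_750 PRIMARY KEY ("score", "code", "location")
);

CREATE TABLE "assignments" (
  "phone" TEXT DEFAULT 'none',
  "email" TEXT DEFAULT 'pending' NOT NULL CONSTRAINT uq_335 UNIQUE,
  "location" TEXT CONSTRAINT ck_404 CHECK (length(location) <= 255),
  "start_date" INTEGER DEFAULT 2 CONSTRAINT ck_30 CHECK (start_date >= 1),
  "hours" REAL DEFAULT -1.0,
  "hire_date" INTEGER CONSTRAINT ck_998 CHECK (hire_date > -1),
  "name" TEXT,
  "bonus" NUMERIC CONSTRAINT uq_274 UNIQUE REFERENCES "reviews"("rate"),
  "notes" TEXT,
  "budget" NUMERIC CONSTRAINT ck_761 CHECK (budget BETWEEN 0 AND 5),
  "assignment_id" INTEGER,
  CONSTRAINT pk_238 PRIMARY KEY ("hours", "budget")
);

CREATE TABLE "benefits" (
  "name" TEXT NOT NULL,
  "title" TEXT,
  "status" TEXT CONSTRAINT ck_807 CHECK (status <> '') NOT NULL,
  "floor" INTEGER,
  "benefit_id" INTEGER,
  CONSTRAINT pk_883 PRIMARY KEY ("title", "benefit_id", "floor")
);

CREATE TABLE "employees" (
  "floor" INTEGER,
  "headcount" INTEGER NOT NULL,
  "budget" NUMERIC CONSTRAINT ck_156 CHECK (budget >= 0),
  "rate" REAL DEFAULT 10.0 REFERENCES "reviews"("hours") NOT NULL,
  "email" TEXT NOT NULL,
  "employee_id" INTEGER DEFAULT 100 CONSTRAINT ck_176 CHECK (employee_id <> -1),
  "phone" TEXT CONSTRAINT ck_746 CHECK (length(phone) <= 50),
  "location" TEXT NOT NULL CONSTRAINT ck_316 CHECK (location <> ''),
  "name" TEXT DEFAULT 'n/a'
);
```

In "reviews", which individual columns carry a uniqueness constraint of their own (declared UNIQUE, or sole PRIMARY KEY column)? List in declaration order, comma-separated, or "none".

- review_id: declared UNIQUE → unique.
- score: part of a composite PRIMARY KEY — only the tuple is unique, not this column on its own.
- manager: declared UNIQUE → unique.
- location: part of a composite PRIMARY KEY — only the tuple is unique, not this column on its own.
- email: no UNIQUE or single-column PK constraint.
- hours: declared UNIQUE → unique.
- rate: declared UNIQUE → unique.
- status: no UNIQUE or single-column PK constraint.
- code: part of a composite PRIMARY KEY — only the tuple is unique, not this column on its own.
- notes: declared UNIQUE → unique.
- name: no UNIQUE or single-column PK constraint.

review_id, manager, hours, rate, notes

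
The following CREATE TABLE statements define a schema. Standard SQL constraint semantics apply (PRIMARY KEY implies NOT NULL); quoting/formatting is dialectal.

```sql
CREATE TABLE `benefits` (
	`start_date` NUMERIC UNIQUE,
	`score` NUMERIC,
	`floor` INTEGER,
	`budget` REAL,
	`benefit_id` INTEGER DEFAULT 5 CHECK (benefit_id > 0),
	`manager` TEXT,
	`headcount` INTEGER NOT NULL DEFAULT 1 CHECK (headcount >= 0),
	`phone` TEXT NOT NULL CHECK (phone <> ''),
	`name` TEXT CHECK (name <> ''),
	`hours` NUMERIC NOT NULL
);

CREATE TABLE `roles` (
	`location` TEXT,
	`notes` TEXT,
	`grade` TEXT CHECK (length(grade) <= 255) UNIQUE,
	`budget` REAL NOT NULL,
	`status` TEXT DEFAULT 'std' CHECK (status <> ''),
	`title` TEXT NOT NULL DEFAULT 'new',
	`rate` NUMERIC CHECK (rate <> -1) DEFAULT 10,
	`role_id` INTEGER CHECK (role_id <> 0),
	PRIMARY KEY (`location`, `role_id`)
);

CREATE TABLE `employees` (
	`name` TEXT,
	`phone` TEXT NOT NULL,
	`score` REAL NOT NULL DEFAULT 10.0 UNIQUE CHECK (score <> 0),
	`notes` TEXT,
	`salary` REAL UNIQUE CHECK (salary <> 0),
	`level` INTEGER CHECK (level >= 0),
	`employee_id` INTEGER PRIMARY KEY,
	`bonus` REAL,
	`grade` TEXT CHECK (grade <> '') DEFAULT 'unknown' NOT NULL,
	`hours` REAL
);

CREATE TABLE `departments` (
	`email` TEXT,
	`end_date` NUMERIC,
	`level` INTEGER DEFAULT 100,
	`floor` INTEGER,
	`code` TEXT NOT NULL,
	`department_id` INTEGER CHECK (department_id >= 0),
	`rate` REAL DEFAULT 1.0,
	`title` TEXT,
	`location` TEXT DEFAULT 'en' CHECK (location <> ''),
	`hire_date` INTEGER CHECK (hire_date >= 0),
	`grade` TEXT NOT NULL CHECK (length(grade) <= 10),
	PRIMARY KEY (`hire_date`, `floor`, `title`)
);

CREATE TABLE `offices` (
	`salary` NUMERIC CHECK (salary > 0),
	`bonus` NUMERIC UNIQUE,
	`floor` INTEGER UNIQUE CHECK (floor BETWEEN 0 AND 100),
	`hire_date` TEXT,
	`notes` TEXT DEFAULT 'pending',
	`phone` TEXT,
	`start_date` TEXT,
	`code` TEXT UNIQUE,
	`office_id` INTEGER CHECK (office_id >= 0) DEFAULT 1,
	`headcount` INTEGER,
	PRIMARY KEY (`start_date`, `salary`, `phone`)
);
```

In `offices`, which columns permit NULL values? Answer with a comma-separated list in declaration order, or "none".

- salary: part of the PRIMARY KEY, which implies NOT NULL → not nullable.
- bonus: UNIQUE does not imply NOT NULL → nullable.
- floor: CHECK does not forbid NULL (a CHECK constraint passes when its expression is NULL) → nullable.
- hire_date: no NOT NULL constraint applies → nullable.
- notes: DEFAULT only fills an omitted column; an explicit NULL is still allowed → nullable.
- phone: part of the PRIMARY KEY, which implies NOT NULL → not nullable.
- start_date: part of the PRIMARY KEY, which implies NOT NULL → not nullable.
- code: UNIQUE does not imply NOT NULL → nullable.
- office_id: CHECK does not forbid NULL (a CHECK constraint passes when its expression is NULL) → nullable.
- headcount: no NOT NULL constraint applies → nullable.

bonus, floor, hire_date, notes, code, office_id, headcount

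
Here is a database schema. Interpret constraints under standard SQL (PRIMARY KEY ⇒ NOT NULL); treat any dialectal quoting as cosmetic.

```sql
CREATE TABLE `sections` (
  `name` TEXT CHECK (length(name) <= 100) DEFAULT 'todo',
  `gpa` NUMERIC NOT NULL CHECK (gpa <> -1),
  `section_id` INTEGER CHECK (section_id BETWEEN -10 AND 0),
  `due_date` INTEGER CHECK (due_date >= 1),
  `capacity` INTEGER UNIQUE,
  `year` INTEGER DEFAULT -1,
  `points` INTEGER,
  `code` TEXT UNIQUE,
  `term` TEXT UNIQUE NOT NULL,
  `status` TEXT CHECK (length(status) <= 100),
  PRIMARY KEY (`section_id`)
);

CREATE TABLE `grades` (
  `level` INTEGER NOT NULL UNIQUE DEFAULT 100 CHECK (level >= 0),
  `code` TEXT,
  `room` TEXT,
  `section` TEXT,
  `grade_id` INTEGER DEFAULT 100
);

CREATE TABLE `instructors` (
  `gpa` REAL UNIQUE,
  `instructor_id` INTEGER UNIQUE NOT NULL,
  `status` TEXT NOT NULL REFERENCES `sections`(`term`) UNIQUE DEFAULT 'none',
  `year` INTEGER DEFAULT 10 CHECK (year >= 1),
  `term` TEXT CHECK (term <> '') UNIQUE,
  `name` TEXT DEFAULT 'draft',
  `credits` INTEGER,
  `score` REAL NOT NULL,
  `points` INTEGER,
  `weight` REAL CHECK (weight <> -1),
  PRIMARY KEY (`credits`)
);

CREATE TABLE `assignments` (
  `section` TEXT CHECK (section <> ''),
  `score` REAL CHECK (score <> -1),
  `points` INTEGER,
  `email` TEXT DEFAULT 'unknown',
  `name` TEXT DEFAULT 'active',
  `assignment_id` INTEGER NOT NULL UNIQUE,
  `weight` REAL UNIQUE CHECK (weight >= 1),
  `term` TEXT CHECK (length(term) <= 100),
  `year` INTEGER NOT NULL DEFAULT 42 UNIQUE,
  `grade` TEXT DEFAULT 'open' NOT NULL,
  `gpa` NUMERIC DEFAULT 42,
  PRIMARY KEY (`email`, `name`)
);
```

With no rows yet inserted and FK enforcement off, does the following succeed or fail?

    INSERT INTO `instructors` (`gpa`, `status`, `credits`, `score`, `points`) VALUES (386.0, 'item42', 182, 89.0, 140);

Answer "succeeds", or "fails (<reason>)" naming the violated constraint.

fails (NOT NULL on instructor_id)

instructor_id is omitted from the column list and has no DEFAULT, so it would receive NULL.
But instructor_id is declared NOT NULL.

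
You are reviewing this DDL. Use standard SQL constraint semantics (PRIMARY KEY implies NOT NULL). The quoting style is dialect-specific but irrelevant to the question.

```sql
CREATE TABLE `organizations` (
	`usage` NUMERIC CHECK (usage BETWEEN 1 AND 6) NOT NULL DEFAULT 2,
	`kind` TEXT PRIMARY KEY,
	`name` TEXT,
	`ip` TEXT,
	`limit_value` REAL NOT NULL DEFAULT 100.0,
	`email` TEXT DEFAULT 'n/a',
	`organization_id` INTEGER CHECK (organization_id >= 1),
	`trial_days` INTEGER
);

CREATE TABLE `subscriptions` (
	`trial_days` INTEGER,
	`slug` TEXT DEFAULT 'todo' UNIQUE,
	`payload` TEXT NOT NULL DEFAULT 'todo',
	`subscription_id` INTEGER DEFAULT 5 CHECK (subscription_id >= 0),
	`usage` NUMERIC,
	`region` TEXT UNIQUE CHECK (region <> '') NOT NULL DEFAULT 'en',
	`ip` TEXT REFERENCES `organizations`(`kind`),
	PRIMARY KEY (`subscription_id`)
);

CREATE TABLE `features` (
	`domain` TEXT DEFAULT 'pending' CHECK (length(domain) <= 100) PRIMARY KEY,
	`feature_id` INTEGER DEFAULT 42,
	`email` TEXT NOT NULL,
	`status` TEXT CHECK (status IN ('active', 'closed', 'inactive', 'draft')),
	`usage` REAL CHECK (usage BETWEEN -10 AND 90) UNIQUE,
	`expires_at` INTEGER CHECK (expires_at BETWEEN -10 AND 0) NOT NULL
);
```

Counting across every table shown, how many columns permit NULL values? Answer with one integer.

12

organizations: 5 nullable (name, ip, email, organization_id, trial_days — PK (kind) and explicit NOT NULL columns excluded).
subscriptions: 4 nullable (trial_days, slug, usage, ip — PK (subscription_id) and explicit NOT NULL columns excluded).
features: 3 nullable (feature_id, status, usage — PK (domain) and explicit NOT NULL columns excluded).
Total: 5 + 4 + 3 = 12.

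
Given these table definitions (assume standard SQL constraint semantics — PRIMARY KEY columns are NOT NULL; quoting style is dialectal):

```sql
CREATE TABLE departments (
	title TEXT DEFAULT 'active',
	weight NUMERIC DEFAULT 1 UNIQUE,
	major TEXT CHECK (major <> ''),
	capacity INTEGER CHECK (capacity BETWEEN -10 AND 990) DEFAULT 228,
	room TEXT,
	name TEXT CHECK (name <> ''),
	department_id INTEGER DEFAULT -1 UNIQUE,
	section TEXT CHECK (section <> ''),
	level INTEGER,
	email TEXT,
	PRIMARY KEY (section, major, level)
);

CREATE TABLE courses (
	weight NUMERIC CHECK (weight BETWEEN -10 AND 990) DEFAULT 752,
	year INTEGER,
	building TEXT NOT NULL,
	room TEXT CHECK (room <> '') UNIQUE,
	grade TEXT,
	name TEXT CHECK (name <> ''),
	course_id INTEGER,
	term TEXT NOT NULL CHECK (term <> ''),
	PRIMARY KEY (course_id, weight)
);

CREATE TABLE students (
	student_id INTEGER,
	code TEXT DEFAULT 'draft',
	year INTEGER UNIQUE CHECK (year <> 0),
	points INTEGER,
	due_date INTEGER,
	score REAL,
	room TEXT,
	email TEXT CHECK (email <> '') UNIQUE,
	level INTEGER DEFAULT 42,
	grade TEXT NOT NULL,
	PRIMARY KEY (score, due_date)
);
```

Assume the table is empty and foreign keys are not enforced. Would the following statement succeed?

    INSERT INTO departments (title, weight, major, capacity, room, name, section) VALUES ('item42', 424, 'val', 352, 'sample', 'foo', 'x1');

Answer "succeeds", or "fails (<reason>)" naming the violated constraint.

level is omitted from the column list and has no DEFAULT, so it would receive NULL.
But level is part of the PRIMARY KEY (implied NOT NULL).

fails (NOT NULL on level)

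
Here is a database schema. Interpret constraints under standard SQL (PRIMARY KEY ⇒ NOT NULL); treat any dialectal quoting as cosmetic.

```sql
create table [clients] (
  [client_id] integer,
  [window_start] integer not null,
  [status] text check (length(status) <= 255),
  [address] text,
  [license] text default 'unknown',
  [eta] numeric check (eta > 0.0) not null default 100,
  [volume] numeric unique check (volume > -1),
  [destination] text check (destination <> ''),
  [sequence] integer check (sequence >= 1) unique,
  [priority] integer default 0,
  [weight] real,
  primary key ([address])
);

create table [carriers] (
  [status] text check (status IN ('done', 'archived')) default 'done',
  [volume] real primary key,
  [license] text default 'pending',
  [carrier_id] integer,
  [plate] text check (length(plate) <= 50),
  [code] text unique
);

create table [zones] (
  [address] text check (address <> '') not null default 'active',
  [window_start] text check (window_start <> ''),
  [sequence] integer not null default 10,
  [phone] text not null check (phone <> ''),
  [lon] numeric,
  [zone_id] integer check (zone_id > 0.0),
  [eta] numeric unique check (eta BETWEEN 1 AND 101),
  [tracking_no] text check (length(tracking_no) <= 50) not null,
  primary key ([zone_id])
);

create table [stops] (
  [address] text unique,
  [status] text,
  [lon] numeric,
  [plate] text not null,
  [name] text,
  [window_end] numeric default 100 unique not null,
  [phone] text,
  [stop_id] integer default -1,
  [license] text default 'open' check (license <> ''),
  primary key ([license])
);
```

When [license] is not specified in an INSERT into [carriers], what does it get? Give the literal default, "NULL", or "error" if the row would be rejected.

license has an explicit DEFAULT 'pending'.
When the column is omitted from an INSERT, that default is used.

'pending'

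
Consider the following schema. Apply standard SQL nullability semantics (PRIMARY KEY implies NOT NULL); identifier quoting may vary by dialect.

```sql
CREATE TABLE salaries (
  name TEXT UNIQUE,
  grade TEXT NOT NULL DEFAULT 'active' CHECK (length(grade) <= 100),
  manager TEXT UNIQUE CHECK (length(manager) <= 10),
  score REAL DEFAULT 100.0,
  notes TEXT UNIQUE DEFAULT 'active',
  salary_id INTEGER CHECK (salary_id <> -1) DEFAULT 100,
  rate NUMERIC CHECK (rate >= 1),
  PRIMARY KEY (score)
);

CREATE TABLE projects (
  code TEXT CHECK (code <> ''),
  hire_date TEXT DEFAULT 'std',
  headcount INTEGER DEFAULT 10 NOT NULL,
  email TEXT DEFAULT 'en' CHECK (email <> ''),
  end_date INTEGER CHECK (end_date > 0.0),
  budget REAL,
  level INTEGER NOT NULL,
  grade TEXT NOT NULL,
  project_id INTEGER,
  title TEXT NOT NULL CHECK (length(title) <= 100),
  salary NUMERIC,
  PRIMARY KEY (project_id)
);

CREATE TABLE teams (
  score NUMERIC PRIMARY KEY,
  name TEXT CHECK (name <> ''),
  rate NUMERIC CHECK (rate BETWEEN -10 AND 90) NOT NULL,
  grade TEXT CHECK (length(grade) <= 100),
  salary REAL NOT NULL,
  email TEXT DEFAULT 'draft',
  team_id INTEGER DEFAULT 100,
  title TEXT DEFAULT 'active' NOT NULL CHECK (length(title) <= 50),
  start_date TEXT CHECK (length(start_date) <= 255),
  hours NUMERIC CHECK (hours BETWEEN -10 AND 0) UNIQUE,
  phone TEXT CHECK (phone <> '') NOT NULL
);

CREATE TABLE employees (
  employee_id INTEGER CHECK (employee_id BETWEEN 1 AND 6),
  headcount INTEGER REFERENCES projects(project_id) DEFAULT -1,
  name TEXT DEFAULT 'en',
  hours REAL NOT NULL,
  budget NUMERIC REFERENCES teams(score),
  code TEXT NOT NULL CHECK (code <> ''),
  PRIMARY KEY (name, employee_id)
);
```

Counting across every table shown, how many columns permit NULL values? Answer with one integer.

19

salaries: 5 nullable (name, manager, notes, salary_id, rate — PK (score) and explicit NOT NULL columns excluded).
projects: 6 nullable (code, hire_date, email, end_date, budget, salary — PK (project_id) and explicit NOT NULL columns excluded).
teams: 6 nullable (name, grade, email, team_id, start_date, hours — PK (score) and explicit NOT NULL columns excluded).
employees: 2 nullable (headcount, budget — PK (name, employee_id) and explicit NOT NULL columns excluded).
Total: 5 + 6 + 6 + 2 = 19.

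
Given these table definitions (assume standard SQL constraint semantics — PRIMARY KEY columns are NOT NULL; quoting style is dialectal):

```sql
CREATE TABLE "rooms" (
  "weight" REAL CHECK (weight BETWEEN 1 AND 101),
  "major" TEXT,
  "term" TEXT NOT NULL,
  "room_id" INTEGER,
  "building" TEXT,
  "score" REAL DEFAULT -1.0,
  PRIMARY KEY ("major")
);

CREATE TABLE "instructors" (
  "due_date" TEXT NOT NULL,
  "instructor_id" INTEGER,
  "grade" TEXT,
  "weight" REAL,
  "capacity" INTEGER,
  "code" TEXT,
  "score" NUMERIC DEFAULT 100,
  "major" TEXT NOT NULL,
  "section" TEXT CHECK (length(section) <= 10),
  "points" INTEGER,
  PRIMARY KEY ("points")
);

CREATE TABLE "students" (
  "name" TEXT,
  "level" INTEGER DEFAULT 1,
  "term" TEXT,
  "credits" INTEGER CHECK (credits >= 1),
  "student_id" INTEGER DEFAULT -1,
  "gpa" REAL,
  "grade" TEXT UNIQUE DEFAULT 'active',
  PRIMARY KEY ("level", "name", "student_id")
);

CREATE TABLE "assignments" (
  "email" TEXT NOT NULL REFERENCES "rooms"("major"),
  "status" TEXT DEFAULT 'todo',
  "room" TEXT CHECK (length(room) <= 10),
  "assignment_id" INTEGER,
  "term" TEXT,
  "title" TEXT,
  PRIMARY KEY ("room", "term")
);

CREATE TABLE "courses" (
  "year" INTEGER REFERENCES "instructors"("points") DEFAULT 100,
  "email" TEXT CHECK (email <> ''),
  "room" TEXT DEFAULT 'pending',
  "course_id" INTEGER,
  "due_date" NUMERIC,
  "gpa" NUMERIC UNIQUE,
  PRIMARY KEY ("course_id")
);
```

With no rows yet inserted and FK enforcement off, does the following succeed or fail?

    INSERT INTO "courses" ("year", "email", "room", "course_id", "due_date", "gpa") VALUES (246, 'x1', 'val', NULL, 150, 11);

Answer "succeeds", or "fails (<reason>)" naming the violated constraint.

course_id is explicitly set to NULL, but course_id is part of the PRIMARY KEY (implied NOT NULL).

fails (NOT NULL on course_id)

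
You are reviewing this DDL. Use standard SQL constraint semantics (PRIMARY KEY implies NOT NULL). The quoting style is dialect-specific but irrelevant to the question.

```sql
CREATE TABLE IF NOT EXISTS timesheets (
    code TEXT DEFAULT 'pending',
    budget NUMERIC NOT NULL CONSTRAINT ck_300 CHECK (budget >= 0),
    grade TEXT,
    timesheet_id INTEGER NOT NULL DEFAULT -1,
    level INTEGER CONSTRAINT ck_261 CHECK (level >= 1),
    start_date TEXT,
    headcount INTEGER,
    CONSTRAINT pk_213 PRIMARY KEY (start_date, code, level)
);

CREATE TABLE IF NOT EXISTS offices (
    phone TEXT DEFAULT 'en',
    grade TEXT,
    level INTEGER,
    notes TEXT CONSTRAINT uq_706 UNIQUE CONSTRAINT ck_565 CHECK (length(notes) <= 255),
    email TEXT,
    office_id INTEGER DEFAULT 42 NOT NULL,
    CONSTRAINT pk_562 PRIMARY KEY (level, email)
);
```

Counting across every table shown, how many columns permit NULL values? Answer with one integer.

timesheets: 2 nullable (grade, headcount — PK (start_date, code, level) and explicit NOT NULL columns excluded).
offices: 3 nullable (phone, grade, notes — PK (level, email) and explicit NOT NULL columns excluded).
Total: 2 + 3 = 5.

5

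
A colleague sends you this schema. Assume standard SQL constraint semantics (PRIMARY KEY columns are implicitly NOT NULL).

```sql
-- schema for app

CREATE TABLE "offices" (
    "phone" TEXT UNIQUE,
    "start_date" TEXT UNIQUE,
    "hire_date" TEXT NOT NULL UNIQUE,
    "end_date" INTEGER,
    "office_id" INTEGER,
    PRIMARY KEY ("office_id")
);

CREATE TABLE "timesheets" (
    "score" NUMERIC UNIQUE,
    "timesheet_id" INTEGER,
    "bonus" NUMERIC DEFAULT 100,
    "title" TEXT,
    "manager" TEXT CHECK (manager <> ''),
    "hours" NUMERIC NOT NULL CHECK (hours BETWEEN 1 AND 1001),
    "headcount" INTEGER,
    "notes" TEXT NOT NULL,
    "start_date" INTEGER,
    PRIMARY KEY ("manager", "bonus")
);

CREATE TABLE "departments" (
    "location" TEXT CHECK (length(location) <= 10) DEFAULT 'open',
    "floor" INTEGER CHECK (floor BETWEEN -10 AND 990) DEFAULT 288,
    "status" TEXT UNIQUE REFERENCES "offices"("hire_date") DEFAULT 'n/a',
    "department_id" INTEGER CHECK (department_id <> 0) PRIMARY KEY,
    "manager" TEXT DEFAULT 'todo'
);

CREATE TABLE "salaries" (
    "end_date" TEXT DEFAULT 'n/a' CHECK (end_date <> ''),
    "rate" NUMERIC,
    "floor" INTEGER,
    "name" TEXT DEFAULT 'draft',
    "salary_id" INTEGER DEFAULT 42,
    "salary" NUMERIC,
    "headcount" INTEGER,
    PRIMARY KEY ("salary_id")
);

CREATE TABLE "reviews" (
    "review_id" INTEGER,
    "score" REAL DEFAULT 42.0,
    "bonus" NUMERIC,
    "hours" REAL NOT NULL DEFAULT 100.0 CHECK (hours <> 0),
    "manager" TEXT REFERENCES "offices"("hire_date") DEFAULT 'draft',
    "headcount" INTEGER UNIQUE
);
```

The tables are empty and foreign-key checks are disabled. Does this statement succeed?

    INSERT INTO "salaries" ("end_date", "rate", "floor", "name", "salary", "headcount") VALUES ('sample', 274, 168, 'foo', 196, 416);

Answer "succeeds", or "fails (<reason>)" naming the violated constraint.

NOT NULL columns: salary_id defaults to 42.
CHECK constraints: 'sample' satisfies (end_date <> '').
No constraint is violated.

succeeds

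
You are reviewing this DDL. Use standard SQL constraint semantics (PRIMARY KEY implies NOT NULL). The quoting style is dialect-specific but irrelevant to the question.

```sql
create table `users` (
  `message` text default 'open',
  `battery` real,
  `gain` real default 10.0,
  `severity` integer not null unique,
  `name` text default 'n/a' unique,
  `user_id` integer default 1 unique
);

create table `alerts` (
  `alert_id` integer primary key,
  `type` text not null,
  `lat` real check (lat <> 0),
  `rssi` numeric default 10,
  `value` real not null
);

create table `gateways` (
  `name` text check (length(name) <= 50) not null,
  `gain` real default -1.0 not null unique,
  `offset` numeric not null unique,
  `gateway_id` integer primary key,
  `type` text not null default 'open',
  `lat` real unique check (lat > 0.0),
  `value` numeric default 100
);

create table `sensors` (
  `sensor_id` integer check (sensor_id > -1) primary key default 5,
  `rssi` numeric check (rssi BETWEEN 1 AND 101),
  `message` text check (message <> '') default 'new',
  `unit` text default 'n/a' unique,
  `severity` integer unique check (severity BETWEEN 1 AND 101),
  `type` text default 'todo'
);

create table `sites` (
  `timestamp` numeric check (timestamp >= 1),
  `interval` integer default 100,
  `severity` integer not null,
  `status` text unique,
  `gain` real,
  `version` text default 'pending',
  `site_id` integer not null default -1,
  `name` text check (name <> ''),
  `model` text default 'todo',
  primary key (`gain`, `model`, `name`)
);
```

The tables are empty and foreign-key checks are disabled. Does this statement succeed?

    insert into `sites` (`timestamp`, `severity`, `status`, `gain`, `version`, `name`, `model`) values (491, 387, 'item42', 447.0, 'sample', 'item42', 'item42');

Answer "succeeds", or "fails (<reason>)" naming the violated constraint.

NOT NULL columns: gain is supplied; model is supplied; name is supplied; severity is supplied; site_id defaults to -1.
CHECK constraints: 491 satisfies (timestamp >= 1); 'item42' satisfies (name <> '').
No constraint is violated.

succeeds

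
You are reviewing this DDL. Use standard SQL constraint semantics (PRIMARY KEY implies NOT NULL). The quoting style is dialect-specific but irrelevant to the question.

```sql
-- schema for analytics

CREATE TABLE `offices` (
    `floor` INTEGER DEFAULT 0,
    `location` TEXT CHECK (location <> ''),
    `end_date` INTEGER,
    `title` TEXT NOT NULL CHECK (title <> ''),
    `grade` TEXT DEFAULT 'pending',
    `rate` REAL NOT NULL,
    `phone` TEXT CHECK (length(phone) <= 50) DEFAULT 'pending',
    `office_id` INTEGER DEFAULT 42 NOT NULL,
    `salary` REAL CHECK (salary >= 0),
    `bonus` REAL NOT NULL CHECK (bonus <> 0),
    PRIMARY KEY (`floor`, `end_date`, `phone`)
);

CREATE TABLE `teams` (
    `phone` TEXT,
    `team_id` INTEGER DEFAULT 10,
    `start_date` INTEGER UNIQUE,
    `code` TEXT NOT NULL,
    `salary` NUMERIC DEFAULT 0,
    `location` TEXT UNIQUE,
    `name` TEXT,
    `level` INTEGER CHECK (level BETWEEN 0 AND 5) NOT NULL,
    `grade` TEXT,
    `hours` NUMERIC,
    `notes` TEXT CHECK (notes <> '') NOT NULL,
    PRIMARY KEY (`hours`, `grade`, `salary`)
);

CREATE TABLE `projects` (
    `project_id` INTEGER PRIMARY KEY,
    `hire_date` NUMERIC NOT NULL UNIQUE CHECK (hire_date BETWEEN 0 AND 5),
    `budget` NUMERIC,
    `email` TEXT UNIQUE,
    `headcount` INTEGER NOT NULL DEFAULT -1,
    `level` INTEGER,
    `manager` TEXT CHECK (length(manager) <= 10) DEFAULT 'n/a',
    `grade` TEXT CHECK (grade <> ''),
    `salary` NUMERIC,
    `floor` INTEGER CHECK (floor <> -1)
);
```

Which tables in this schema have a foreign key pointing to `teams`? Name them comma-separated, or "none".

No REFERENCES clause anywhere in the schema names teams.

none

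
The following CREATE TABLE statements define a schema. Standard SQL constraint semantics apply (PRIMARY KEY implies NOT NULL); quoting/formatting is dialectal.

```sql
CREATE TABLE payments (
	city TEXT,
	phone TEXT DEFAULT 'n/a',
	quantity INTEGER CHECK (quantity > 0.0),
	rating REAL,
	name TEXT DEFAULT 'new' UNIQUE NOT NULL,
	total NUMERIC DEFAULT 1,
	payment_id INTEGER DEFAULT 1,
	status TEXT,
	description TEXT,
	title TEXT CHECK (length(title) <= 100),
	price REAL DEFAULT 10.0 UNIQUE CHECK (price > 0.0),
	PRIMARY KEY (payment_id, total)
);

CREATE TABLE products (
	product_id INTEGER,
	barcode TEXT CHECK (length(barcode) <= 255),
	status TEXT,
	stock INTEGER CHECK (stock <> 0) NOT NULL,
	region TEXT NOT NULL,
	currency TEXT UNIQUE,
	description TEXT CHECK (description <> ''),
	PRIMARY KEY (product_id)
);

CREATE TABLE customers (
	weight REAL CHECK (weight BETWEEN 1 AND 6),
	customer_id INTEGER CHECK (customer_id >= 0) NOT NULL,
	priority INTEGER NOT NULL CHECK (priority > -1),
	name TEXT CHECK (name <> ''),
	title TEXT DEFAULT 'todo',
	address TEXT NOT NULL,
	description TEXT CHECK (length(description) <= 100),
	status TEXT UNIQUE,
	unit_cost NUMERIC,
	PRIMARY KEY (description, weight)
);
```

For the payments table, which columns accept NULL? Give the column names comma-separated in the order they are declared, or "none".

- city: no NOT NULL constraint applies → nullable.
- phone: DEFAULT only fills an omitted column; an explicit NULL is still allowed → nullable.
- quantity: CHECK does not forbid NULL (a CHECK constraint passes when its expression is NULL) → nullable.
- rating: no NOT NULL constraint applies → nullable.
- name: declared NOT NULL → not nullable.
- total: part of the PRIMARY KEY, which implies NOT NULL → not nullable.
- payment_id: part of the PRIMARY KEY, which implies NOT NULL → not nullable.
- status: no NOT NULL constraint applies → nullable.
- description: no NOT NULL constraint applies → nullable.
- title: CHECK does not forbid NULL (a CHECK constraint passes when its expression is NULL) → nullable.
- price: CHECK does not forbid NULL (a CHECK constraint passes when its expression is NULL) → nullable.

city, phone, quantity, rating, status, description, title, price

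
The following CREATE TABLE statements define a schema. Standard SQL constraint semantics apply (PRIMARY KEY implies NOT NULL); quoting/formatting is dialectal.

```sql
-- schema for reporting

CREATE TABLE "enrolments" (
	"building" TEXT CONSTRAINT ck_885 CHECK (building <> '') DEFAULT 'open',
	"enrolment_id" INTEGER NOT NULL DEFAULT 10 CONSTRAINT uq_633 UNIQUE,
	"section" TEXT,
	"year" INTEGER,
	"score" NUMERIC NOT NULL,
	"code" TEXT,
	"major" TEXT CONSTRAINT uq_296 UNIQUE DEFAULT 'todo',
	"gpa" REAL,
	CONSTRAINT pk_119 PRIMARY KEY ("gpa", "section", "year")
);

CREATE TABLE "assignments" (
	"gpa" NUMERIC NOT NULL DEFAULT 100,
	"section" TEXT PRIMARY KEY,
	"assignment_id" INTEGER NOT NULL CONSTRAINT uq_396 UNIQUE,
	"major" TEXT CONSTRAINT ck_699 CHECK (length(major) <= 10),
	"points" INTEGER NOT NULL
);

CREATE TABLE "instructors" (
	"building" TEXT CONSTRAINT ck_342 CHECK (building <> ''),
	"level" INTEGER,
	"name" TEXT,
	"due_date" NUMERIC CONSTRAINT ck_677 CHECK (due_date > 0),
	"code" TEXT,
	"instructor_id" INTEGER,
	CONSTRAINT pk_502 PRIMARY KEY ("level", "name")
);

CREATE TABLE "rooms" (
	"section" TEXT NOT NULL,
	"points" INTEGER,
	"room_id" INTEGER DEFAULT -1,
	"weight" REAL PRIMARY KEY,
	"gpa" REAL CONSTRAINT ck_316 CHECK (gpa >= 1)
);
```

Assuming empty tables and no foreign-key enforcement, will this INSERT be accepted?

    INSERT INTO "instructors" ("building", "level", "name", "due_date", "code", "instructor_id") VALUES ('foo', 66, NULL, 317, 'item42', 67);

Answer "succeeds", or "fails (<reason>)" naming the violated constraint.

fails (NOT NULL on name)

name is explicitly set to NULL, but name is part of the PRIMARY KEY (implied NOT NULL).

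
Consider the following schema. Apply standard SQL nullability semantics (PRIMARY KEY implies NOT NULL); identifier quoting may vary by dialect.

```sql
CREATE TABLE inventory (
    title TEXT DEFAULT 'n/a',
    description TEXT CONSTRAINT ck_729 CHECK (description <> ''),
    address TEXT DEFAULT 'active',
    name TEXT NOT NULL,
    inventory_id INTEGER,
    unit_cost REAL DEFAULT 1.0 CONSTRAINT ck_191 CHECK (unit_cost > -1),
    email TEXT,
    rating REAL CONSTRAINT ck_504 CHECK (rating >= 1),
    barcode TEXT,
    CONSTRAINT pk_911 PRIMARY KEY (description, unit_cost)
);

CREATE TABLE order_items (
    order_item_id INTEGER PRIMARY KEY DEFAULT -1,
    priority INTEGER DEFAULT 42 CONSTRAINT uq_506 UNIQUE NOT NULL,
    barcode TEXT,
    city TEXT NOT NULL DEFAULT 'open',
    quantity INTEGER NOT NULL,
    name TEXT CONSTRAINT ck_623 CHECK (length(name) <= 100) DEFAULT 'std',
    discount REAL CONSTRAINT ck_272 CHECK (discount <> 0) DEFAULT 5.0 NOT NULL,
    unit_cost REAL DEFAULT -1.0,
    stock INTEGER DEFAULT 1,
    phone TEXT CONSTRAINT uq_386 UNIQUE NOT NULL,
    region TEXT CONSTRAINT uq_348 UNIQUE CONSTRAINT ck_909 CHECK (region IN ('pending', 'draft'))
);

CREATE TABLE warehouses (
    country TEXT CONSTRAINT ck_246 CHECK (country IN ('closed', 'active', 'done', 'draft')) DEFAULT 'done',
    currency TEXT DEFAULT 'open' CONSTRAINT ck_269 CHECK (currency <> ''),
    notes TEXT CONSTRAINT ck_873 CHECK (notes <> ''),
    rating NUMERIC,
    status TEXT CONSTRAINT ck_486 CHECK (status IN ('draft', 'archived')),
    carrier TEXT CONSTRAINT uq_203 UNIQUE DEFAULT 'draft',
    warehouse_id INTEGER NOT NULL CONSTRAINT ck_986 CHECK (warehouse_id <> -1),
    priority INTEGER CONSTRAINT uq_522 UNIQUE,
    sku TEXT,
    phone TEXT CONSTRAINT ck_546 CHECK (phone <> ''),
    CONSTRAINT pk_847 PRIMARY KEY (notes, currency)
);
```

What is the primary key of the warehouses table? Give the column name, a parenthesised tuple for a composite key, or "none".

(notes, currency)

A table-level PRIMARY KEY clause names 2 columns: notes, currency.
This is a composite key — the combination is unique, not each column individually.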